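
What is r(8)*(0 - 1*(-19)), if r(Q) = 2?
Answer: 38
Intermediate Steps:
r(8)*(0 - 1*(-19)) = 2*(0 - 1*(-19)) = 2*(0 + 19) = 2*19 = 38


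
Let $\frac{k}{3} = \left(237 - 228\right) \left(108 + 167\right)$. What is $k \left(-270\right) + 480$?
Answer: $-2004270$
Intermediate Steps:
$k = 7425$ ($k = 3 \left(237 - 228\right) \left(108 + 167\right) = 3 \cdot 9 \cdot 275 = 3 \cdot 2475 = 7425$)
$k \left(-270\right) + 480 = 7425 \left(-270\right) + 480 = -2004750 + 480 = -2004270$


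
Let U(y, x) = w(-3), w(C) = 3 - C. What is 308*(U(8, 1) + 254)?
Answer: 80080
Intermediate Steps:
U(y, x) = 6 (U(y, x) = 3 - 1*(-3) = 3 + 3 = 6)
308*(U(8, 1) + 254) = 308*(6 + 254) = 308*260 = 80080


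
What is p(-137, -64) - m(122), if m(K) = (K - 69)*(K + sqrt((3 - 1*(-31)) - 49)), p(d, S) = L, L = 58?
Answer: -6408 - 53*I*sqrt(15) ≈ -6408.0 - 205.27*I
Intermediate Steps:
p(d, S) = 58
m(K) = (-69 + K)*(K + I*sqrt(15)) (m(K) = (-69 + K)*(K + sqrt((3 + 31) - 49)) = (-69 + K)*(K + sqrt(34 - 49)) = (-69 + K)*(K + sqrt(-15)) = (-69 + K)*(K + I*sqrt(15)))
p(-137, -64) - m(122) = 58 - (122**2 - 69*122 - 69*I*sqrt(15) + I*122*sqrt(15)) = 58 - (14884 - 8418 - 69*I*sqrt(15) + 122*I*sqrt(15)) = 58 - (6466 + 53*I*sqrt(15)) = 58 + (-6466 - 53*I*sqrt(15)) = -6408 - 53*I*sqrt(15)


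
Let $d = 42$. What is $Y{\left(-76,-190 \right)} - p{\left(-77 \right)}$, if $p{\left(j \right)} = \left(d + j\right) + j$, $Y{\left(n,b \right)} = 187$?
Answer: $299$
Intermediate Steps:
$p{\left(j \right)} = 42 + 2 j$ ($p{\left(j \right)} = \left(42 + j\right) + j = 42 + 2 j$)
$Y{\left(-76,-190 \right)} - p{\left(-77 \right)} = 187 - \left(42 + 2 \left(-77\right)\right) = 187 - \left(42 - 154\right) = 187 - -112 = 187 + 112 = 299$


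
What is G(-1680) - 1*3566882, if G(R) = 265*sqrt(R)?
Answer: -3566882 + 1060*I*sqrt(105) ≈ -3.5669e+6 + 10862.0*I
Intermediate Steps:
G(-1680) - 1*3566882 = 265*sqrt(-1680) - 1*3566882 = 265*(4*I*sqrt(105)) - 3566882 = 1060*I*sqrt(105) - 3566882 = -3566882 + 1060*I*sqrt(105)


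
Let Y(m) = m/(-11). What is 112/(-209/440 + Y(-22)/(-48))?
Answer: -6720/31 ≈ -216.77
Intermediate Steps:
Y(m) = -m/11 (Y(m) = m*(-1/11) = -m/11)
112/(-209/440 + Y(-22)/(-48)) = 112/(-209/440 - 1/11*(-22)/(-48)) = 112/(-209*1/440 + 2*(-1/48)) = 112/(-19/40 - 1/24) = 112/(-31/60) = 112*(-60/31) = -6720/31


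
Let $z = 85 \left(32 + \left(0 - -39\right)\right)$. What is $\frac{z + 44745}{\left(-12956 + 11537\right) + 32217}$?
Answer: $\frac{25390}{15399} \approx 1.6488$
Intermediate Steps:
$z = 6035$ ($z = 85 \left(32 + \left(0 + 39\right)\right) = 85 \left(32 + 39\right) = 85 \cdot 71 = 6035$)
$\frac{z + 44745}{\left(-12956 + 11537\right) + 32217} = \frac{6035 + 44745}{\left(-12956 + 11537\right) + 32217} = \frac{50780}{-1419 + 32217} = \frac{50780}{30798} = 50780 \cdot \frac{1}{30798} = \frac{25390}{15399}$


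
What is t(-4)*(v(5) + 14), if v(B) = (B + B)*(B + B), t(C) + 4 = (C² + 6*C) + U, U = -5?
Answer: -1938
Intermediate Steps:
t(C) = -9 + C² + 6*C (t(C) = -4 + ((C² + 6*C) - 5) = -4 + (-5 + C² + 6*C) = -9 + C² + 6*C)
v(B) = 4*B² (v(B) = (2*B)*(2*B) = 4*B²)
t(-4)*(v(5) + 14) = (-9 + (-4)² + 6*(-4))*(4*5² + 14) = (-9 + 16 - 24)*(4*25 + 14) = -17*(100 + 14) = -17*114 = -1938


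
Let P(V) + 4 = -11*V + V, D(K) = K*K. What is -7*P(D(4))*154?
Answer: 176792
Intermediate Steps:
D(K) = K**2
P(V) = -4 - 10*V (P(V) = -4 + (-11*V + V) = -4 - 10*V)
-7*P(D(4))*154 = -7*(-4 - 10*4**2)*154 = -7*(-4 - 10*16)*154 = -7*(-4 - 160)*154 = -7*(-164)*154 = 1148*154 = 176792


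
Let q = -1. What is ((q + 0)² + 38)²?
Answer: 1521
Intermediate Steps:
((q + 0)² + 38)² = ((-1 + 0)² + 38)² = ((-1)² + 38)² = (1 + 38)² = 39² = 1521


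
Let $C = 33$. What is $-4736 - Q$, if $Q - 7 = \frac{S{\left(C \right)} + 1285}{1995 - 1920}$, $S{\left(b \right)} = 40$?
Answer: $- \frac{14282}{3} \approx -4760.7$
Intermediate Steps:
$Q = \frac{74}{3}$ ($Q = 7 + \frac{40 + 1285}{1995 - 1920} = 7 + \frac{1325}{75} = 7 + 1325 \cdot \frac{1}{75} = 7 + \frac{53}{3} = \frac{74}{3} \approx 24.667$)
$-4736 - Q = -4736 - \frac{74}{3} = - \frac{14282}{3}$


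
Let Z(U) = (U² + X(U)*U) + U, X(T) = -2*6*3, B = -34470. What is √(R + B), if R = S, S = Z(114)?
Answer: 2*I*√6366 ≈ 159.57*I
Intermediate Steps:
X(T) = -36 (X(T) = -12*3 = -36)
Z(U) = U² - 35*U (Z(U) = (U² - 36*U) + U = U² - 35*U)
S = 9006 (S = 114*(-35 + 114) = 114*79 = 9006)
R = 9006
√(R + B) = √(9006 - 34470) = √(-25464) = 2*I*√6366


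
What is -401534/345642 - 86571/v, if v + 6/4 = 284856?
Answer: -16033482265/10939742121 ≈ -1.4656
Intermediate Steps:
v = 569709/2 (v = -3/2 + 284856 = 569709/2 ≈ 2.8485e+5)
-401534/345642 - 86571/v = -401534/345642 - 86571/569709/2 = -401534*1/345642 - 86571*2/569709 = -200767/172821 - 19238/63301 = -16033482265/10939742121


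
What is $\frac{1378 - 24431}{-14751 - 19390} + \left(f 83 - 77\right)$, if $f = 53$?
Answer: $\frac{147580455}{34141} \approx 4322.7$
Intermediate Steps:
$\frac{1378 - 24431}{-14751 - 19390} + \left(f 83 - 77\right) = \frac{1378 - 24431}{-14751 - 19390} + \left(53 \cdot 83 - 77\right) = - \frac{23053}{-34141} + \left(4399 - 77\right) = \left(-23053\right) \left(- \frac{1}{34141}\right) + 4322 = \frac{23053}{34141} + 4322 = \frac{147580455}{34141}$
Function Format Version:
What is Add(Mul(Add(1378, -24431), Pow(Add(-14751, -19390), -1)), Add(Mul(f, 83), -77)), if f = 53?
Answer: Rational(147580455, 34141) ≈ 4322.7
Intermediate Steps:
Add(Mul(Add(1378, -24431), Pow(Add(-14751, -19390), -1)), Add(Mul(f, 83), -77)) = Add(Mul(Add(1378, -24431), Pow(Add(-14751, -19390), -1)), Add(Mul(53, 83), -77)) = Add(Mul(-23053, Pow(-34141, -1)), Add(4399, -77)) = Add(Mul(-23053, Rational(-1, 34141)), 4322) = Add(Rational(23053, 34141), 4322) = Rational(147580455, 34141)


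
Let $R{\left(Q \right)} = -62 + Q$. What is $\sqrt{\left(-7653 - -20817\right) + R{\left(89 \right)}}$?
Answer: $\sqrt{13191} \approx 114.85$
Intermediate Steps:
$\sqrt{\left(-7653 - -20817\right) + R{\left(89 \right)}} = \sqrt{\left(-7653 - -20817\right) + \left(-62 + 89\right)} = \sqrt{\left(-7653 + 20817\right) + 27} = \sqrt{13164 + 27} = \sqrt{13191}$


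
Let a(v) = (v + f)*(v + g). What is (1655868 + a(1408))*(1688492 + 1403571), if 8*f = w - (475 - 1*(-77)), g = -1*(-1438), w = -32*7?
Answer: 16656862987362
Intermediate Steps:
w = -224
g = 1438
f = -97 (f = (-224 - (475 - 1*(-77)))/8 = (-224 - (475 + 77))/8 = (-224 - 1*552)/8 = (-224 - 552)/8 = (⅛)*(-776) = -97)
a(v) = (-97 + v)*(1438 + v) (a(v) = (v - 97)*(v + 1438) = (-97 + v)*(1438 + v))
(1655868 + a(1408))*(1688492 + 1403571) = (1655868 + (-139486 + 1408² + 1341*1408))*(1688492 + 1403571) = (1655868 + (-139486 + 1982464 + 1888128))*3092063 = (1655868 + 3731106)*3092063 = 5386974*3092063 = 16656862987362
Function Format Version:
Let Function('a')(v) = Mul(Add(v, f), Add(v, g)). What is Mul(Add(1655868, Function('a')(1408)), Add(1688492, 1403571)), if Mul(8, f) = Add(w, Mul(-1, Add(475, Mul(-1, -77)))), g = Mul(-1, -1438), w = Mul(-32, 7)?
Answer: 16656862987362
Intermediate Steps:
w = -224
g = 1438
f = -97 (f = Mul(Rational(1, 8), Add(-224, Mul(-1, Add(475, Mul(-1, -77))))) = Mul(Rational(1, 8), Add(-224, Mul(-1, Add(475, 77)))) = Mul(Rational(1, 8), Add(-224, Mul(-1, 552))) = Mul(Rational(1, 8), Add(-224, -552)) = Mul(Rational(1, 8), -776) = -97)
Function('a')(v) = Mul(Add(-97, v), Add(1438, v)) (Function('a')(v) = Mul(Add(v, -97), Add(v, 1438)) = Mul(Add(-97, v), Add(1438, v)))
Mul(Add(1655868, Function('a')(1408)), Add(1688492, 1403571)) = Mul(Add(1655868, Add(-139486, Pow(1408, 2), Mul(1341, 1408))), Add(1688492, 1403571)) = Mul(Add(1655868, Add(-139486, 1982464, 1888128)), 3092063) = Mul(Add(1655868, 3731106), 3092063) = Mul(5386974, 3092063) = 16656862987362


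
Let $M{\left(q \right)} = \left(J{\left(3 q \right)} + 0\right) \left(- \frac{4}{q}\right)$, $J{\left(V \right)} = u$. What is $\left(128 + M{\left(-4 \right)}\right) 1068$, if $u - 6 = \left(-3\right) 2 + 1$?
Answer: $137772$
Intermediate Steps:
$u = 1$ ($u = 6 + \left(\left(-3\right) 2 + 1\right) = 6 + \left(-6 + 1\right) = 6 - 5 = 1$)
$J{\left(V \right)} = 1$
$M{\left(q \right)} = - \frac{4}{q}$ ($M{\left(q \right)} = \left(1 + 0\right) \left(- \frac{4}{q}\right) = 1 \left(- \frac{4}{q}\right) = - \frac{4}{q}$)
$\left(128 + M{\left(-4 \right)}\right) 1068 = \left(128 - \frac{4}{-4}\right) 1068 = \left(128 - -1\right) 1068 = \left(128 + 1\right) 1068 = 129 \cdot 1068 = 137772$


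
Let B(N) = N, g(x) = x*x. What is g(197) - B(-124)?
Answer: 38933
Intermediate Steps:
g(x) = x²
g(197) - B(-124) = 197² - 1*(-124) = 38809 + 124 = 38933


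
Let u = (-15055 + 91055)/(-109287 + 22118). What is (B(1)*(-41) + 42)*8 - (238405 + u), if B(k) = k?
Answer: -20780752093/87169 ≈ -2.3840e+5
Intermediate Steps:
u = -76000/87169 (u = 76000/(-87169) = 76000*(-1/87169) = -76000/87169 ≈ -0.87187)
(B(1)*(-41) + 42)*8 - (238405 + u) = (1*(-41) + 42)*8 - (238405 - 76000/87169) = (-41 + 42)*8 - 1*20781449445/87169 = 1*8 - 20781449445/87169 = 8 - 20781449445/87169 = -20780752093/87169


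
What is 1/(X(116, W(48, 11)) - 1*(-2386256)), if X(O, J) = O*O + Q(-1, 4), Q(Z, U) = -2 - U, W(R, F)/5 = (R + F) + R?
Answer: 1/2399706 ≈ 4.1672e-7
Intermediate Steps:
W(R, F) = 5*F + 10*R (W(R, F) = 5*((R + F) + R) = 5*((F + R) + R) = 5*(F + 2*R) = 5*F + 10*R)
X(O, J) = -6 + O**2 (X(O, J) = O*O + (-2 - 1*4) = O**2 + (-2 - 4) = O**2 - 6 = -6 + O**2)
1/(X(116, W(48, 11)) - 1*(-2386256)) = 1/((-6 + 116**2) - 1*(-2386256)) = 1/((-6 + 13456) + 2386256) = 1/(13450 + 2386256) = 1/2399706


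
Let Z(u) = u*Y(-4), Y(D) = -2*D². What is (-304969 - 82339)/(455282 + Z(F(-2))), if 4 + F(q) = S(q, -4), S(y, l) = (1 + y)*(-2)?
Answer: -193654/227673 ≈ -0.85058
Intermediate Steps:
S(y, l) = -2 - 2*y
F(q) = -6 - 2*q (F(q) = -4 + (-2 - 2*q) = -6 - 2*q)
Z(u) = -32*u (Z(u) = u*(-2*(-4)²) = u*(-2*16) = u*(-32) = -32*u)
(-304969 - 82339)/(455282 + Z(F(-2))) = (-304969 - 82339)/(455282 - 32*(-6 - 2*(-2))) = -387308/(455282 - 32*(-6 + 4)) = -387308/(455282 - 32*(-2)) = -387308/(455282 + 64) = -387308/455346 = -387308*1/455346 = -193654/227673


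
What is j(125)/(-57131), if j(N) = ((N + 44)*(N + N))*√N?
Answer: -211250*√5/57131 ≈ -8.2682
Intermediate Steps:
j(N) = 2*N^(3/2)*(44 + N) (j(N) = ((44 + N)*(2*N))*√N = (2*N*(44 + N))*√N = 2*N^(3/2)*(44 + N))
j(125)/(-57131) = (2*125^(3/2)*(44 + 125))/(-57131) = (2*(625*√5)*169)*(-1/57131) = (211250*√5)*(-1/57131) = -211250*√5/57131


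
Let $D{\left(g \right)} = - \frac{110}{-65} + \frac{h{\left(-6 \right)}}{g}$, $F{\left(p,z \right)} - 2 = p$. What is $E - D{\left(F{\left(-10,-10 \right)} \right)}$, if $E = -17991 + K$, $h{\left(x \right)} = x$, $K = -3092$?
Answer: $- \frac{1096443}{52} \approx -21085.0$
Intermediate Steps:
$F{\left(p,z \right)} = 2 + p$
$E = -21083$ ($E = -17991 - 3092 = -21083$)
$D{\left(g \right)} = \frac{22}{13} - \frac{6}{g}$ ($D{\left(g \right)} = - \frac{110}{-65} - \frac{6}{g} = \left(-110\right) \left(- \frac{1}{65}\right) - \frac{6}{g} = \frac{22}{13} - \frac{6}{g}$)
$E - D{\left(F{\left(-10,-10 \right)} \right)} = -21083 - \left(\frac{22}{13} - \frac{6}{2 - 10}\right) = -21083 - \left(\frac{22}{13} - \frac{6}{-8}\right) = -21083 - \left(\frac{22}{13} - - \frac{3}{4}\right) = -21083 - \left(\frac{22}{13} + \frac{3}{4}\right) = -21083 - \frac{127}{52} = - \frac{1096443}{52}$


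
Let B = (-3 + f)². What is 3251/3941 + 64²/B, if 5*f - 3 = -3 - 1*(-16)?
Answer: 403561651/3941 ≈ 1.0240e+5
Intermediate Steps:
f = 16/5 (f = ⅗ + (-3 - 1*(-16))/5 = ⅗ + (-3 + 16)/5 = ⅗ + (⅕)*13 = ⅗ + 13/5 = 16/5 ≈ 3.2000)
B = 1/25 (B = (-3 + 16/5)² = (⅕)² = 1/25 ≈ 0.040000)
3251/3941 + 64²/B = 3251/3941 + 64²/(1/25) = 3251*(1/3941) + 4096*25 = 3251/3941 + 102400 = 403561651/3941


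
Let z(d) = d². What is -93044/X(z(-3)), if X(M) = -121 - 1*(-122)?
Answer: -93044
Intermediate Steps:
X(M) = 1 (X(M) = -121 + 122 = 1)
-93044/X(z(-3)) = -93044/1 = -93044*1 = -93044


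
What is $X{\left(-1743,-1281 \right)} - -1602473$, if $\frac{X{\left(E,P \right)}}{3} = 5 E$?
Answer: $1576328$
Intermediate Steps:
$X{\left(E,P \right)} = 15 E$ ($X{\left(E,P \right)} = 3 \cdot 5 E = 15 E$)
$X{\left(-1743,-1281 \right)} - -1602473 = 15 \left(-1743\right) - -1602473 = -26145 + 1602473 = 1576328$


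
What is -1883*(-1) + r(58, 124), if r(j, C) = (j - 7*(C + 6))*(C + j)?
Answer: -153181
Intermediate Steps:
r(j, C) = (C + j)*(-42 + j - 7*C) (r(j, C) = (j - 7*(6 + C))*(C + j) = (j + (-42 - 7*C))*(C + j) = (-42 + j - 7*C)*(C + j) = (C + j)*(-42 + j - 7*C))
-1883*(-1) + r(58, 124) = -1883*(-1) + (58² - 42*124 - 42*58 - 7*124² - 6*124*58) = 1883 + (3364 - 5208 - 2436 - 7*15376 - 43152) = 1883 + (3364 - 5208 - 2436 - 107632 - 43152) = 1883 - 155064 = -153181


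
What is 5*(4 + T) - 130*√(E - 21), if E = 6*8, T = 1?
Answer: 25 - 390*√3 ≈ -650.50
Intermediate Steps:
E = 48
5*(4 + T) - 130*√(E - 21) = 5*(4 + 1) - 130*√(48 - 21) = 5*5 - 390*√3 = 25 - 390*√3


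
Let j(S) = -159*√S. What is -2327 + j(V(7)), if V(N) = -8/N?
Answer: -2327 - 318*I*√14/7 ≈ -2327.0 - 169.98*I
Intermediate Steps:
-2327 + j(V(7)) = -2327 - 159*2*I*√14/7 = -2327 - 318*I*√14/7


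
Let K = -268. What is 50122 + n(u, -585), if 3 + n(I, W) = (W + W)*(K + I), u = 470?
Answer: -186221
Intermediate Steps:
n(I, W) = -3 + 2*W*(-268 + I) (n(I, W) = -3 + (W + W)*(-268 + I) = -3 + (2*W)*(-268 + I) = -3 + 2*W*(-268 + I))
50122 + n(u, -585) = 50122 + (-3 - 536*(-585) + 2*470*(-585)) = 50122 + (-3 + 313560 - 549900) = 50122 - 236343 = -186221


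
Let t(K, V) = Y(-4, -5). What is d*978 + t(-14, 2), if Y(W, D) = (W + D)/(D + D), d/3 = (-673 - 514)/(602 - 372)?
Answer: -3482451/230 ≈ -15141.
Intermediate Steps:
d = -3561/230 (d = 3*((-673 - 514)/(602 - 372)) = 3*(-1187/230) = -3561/230 ≈ -15.483)
Y(W, D) = (D + W)/(2*D) (Y(W, D) = (D + W)/((2*D)) = (D + W)*(1/(2*D)) = (D + W)/(2*D))
t(K, V) = 9/10 (t(K, V) = (½)*(-5 - 4)/(-5) = (½)*(-⅕)*(-9) = 9/10)
d*978 + t(-14, 2) = -3561/230*978 + 9/10 = -1741329/115 + 9/10 = -3482451/230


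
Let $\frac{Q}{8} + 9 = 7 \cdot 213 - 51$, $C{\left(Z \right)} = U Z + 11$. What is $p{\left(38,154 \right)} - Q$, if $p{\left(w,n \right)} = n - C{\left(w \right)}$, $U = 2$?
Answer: $-11381$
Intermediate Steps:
$C{\left(Z \right)} = 11 + 2 Z$ ($C{\left(Z \right)} = 2 Z + 11 = 11 + 2 Z$)
$p{\left(w,n \right)} = -11 + n - 2 w$ ($p{\left(w,n \right)} = n - \left(11 + 2 w\right) = -11 + n - 2 w$)
$Q = 11448$ ($Q = -72 + 8 \left(7 \cdot 213 - 51\right) = -72 + 8 \left(1491 - 51\right) = -72 + 8 \cdot 1440 = -72 + 11520 = 11448$)
$p{\left(38,154 \right)} - Q = \left(-11 + 154 - 76\right) - 11448 = 67 - 11448 = -11381$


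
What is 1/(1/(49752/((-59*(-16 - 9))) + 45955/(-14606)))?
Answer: 658894087/21543850 ≈ 30.584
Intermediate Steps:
1/(1/(49752/((-59*(-16 - 9))) + 45955/(-14606))) = 1/(1/(49752/((-59*(-25))) + 45955*(-1/14606))) = 1/(1/(49752/1475 - 45955/14606)) = 1/(1/(658894087/21543850)) = 1/(21543850/658894087) = 658894087/21543850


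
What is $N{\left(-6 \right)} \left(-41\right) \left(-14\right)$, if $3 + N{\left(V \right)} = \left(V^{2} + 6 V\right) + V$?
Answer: $-5166$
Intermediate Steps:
$N{\left(V \right)} = -3 + V^{2} + 7 V$ ($N{\left(V \right)} = -3 + \left(\left(V^{2} + 6 V\right) + V\right) = -3 + \left(V^{2} + 7 V\right) = -3 + V^{2} + 7 V$)
$N{\left(-6 \right)} \left(-41\right) \left(-14\right) = \left(-3 + \left(-6\right)^{2} + 7 \left(-6\right)\right) \left(-41\right) \left(-14\right) = \left(-3 + 36 - 42\right) \left(-41\right) \left(-14\right) = \left(-9\right) \left(-41\right) \left(-14\right) = 369 \left(-14\right) = -5166$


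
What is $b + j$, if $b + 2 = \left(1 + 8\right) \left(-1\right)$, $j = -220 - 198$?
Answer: $-429$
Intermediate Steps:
$j = -418$ ($j = -220 - 198 = -418$)
$b = -11$ ($b = -2 + \left(1 + 8\right) \left(-1\right) = -2 + 9 \left(-1\right) = -2 - 9 = -11$)
$b + j = -11 - 418 = -429$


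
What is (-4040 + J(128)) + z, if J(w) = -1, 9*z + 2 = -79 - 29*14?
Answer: -36856/9 ≈ -4095.1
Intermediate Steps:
z = -487/9 (z = -2/9 + (-79 - 29*14)/9 = -2/9 + (-79 - 406)/9 = -2/9 + (1/9)*(-485) = -2/9 - 485/9 = -487/9 ≈ -54.111)
(-4040 + J(128)) + z = (-4040 - 1) - 487/9 = -4041 - 487/9 = -36856/9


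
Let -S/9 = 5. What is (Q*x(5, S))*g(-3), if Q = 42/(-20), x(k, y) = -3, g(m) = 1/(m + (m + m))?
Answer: -7/10 ≈ -0.70000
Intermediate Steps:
S = -45 (S = -9*5 = -45)
g(m) = 1/(3*m) (g(m) = 1/(m + 2*m) = 1/(3*m))
Q = -21/10 (Q = 42*(-1/20) = -21/10 ≈ -2.1000)
(Q*x(5, S))*g(-3) = (-21/10*(-3))*((⅓)/(-3)) = 63*((⅓)*(-⅓))/10 = (63/10)*(-⅑) = -7/10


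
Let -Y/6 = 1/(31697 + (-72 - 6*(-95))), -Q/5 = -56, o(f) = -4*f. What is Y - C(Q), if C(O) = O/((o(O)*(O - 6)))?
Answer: 187/257560 ≈ 0.00072604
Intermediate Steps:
Q = 280 (Q = -5*(-56) = 280)
C(O) = -1/(4*(-6 + O)) (C(O) = O/(((-4*O)*(O - 6))) = O/(((-4*O)*(-6 + O))) = O/((-4*O*(-6 + O))) = O*(-1/(4*O*(-6 + O))) = -1/(4*(-6 + O)))
Y = -6/32195 (Y = -6/(31697 + (-72 - 6*(-95))) = -6/(31697 + (-72 + 570)) = -6/(31697 + 498) = -6/32195 ≈ -0.00018636)
Y - C(Q) = -6/32195 - (-1)/(-24 + 4*280) = -6/32195 - (-1)/(-24 + 1120) = -6/32195 - (-1)/1096 = -6/32195 - 1*(-1/1096) = -6/32195 + 1/1096 = 187/257560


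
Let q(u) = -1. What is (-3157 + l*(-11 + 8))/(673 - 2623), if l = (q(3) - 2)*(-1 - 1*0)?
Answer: 1583/975 ≈ 1.6236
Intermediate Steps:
l = 3 (l = (-1 - 2)*(-1 - 1*0) = -3*(-1 + 0) = -3*(-1) = 3)
(-3157 + l*(-11 + 8))/(673 - 2623) = (-3157 + 3*(-11 + 8))/(673 - 2623) = (-3157 + 3*(-3))/(-1950) = (-3157 - 9)*(-1/1950) = -3166*(-1/1950) = 1583/975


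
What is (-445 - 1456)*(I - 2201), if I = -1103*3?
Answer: 10474510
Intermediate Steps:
I = -3309
(-445 - 1456)*(I - 2201) = (-445 - 1456)*(-3309 - 2201) = -1901*(-5510) = 10474510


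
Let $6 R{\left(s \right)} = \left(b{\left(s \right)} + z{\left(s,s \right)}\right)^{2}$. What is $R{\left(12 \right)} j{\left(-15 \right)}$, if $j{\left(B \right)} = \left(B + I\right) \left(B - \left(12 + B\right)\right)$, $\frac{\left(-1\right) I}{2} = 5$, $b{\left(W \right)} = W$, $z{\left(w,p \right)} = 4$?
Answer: $12800$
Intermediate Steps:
$I = -10$ ($I = \left(-2\right) 5 = -10$)
$R{\left(s \right)} = \frac{\left(4 + s\right)^{2}}{6}$ ($R{\left(s \right)} = \frac{\left(s + 4\right)^{2}}{6} = \frac{\left(4 + s\right)^{2}}{6}$)
$j{\left(B \right)} = 120 - 12 B$ ($j{\left(B \right)} = \left(B - 10\right) \left(B - \left(12 + B\right)\right) = \left(-10 + B\right) \left(-12\right) = 120 - 12 B$)
$R{\left(12 \right)} j{\left(-15 \right)} = \frac{\left(4 + 12\right)^{2}}{6} \left(120 - -180\right) = \frac{16^{2}}{6} \left(120 + 180\right) = \frac{1}{6} \cdot 256 \cdot 300 = \frac{128}{3} \cdot 300 = 12800$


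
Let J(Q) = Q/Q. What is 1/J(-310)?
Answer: 1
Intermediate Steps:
J(Q) = 1
1/J(-310) = 1/1 = 1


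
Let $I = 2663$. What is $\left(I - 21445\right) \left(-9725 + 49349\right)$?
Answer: $-744217968$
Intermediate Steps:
$\left(I - 21445\right) \left(-9725 + 49349\right) = \left(2663 - 21445\right) \left(-9725 + 49349\right) = \left(-18782\right) 39624 = -744217968$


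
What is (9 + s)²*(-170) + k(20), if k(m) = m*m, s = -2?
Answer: -7930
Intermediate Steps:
k(m) = m²
(9 + s)²*(-170) + k(20) = (9 - 2)²*(-170) + 20² = 7²*(-170) + 400 = 49*(-170) + 400 = -8330 + 400 = -7930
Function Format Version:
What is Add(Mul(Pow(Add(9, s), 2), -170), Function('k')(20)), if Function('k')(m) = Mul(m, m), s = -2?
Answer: -7930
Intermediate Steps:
Function('k')(m) = Pow(m, 2)
Add(Mul(Pow(Add(9, s), 2), -170), Function('k')(20)) = Add(Mul(Pow(Add(9, -2), 2), -170), Pow(20, 2)) = Add(Mul(Pow(7, 2), -170), 400) = Add(Mul(49, -170), 400) = Add(-8330, 400) = -7930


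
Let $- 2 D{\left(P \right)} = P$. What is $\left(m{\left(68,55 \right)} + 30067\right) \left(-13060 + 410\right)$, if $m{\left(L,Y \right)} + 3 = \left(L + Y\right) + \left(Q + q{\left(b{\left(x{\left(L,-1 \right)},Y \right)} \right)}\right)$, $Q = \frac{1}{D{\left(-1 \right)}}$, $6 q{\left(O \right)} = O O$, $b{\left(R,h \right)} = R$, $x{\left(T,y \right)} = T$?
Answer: $- \frac{1174919350}{3} \approx -3.9164 \cdot 10^{8}$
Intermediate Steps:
$D{\left(P \right)} = - \frac{P}{2}$
$q{\left(O \right)} = \frac{O^{2}}{6}$ ($q{\left(O \right)} = \frac{O O}{6} = \frac{O^{2}}{6}$)
$Q = 2$ ($Q = \frac{1}{\left(- \frac{1}{2}\right) \left(-1\right)} = \frac{1}{\frac{1}{2}} = 2$)
$m{\left(L,Y \right)} = -1 + L + Y + \frac{L^{2}}{6}$ ($m{\left(L,Y \right)} = -3 + \left(\left(L + Y\right) + \left(2 + \frac{L^{2}}{6}\right)\right) = -3 + \left(2 + L + Y + \frac{L^{2}}{6}\right) = -1 + L + Y + \frac{L^{2}}{6}$)
$\left(m{\left(68,55 \right)} + 30067\right) \left(-13060 + 410\right) = \left(\left(-1 + 68 + 55 + \frac{68^{2}}{6}\right) + 30067\right) \left(-13060 + 410\right) = \left(\left(-1 + 68 + 55 + \frac{1}{6} \cdot 4624\right) + 30067\right) \left(-12650\right) = \left(\left(-1 + 68 + 55 + \frac{2312}{3}\right) + 30067\right) \left(-12650\right) = \left(\frac{2678}{3} + 30067\right) \left(-12650\right) = \frac{92879}{3} \left(-12650\right) = - \frac{1174919350}{3}$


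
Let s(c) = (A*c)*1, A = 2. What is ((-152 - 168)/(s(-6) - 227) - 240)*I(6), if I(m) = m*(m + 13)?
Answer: -6502560/239 ≈ -27207.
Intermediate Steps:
I(m) = m*(13 + m)
s(c) = 2*c (s(c) = (2*c)*1 = 2*c)
((-152 - 168)/(s(-6) - 227) - 240)*I(6) = ((-152 - 168)/(2*(-6) - 227) - 240)*(6*(13 + 6)) = (-320/(-12 - 227) - 240)*(6*19) = (-320/(-239) - 240)*114 = (-320*(-1/239) - 240)*114 = (320/239 - 240)*114 = -57040/239*114 = -6502560/239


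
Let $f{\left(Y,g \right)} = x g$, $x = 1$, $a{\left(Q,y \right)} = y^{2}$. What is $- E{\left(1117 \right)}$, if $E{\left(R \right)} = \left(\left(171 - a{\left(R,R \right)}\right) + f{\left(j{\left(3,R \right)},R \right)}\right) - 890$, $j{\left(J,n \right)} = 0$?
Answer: $1247291$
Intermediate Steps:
$f{\left(Y,g \right)} = g$ ($f{\left(Y,g \right)} = 1 g = g$)
$E{\left(R \right)} = -719 + R - R^{2}$ ($E{\left(R \right)} = \left(\left(171 - R^{2}\right) + R\right) - 890 = \left(171 + R - R^{2}\right) - 890 = -719 + R - R^{2}$)
$- E{\left(1117 \right)} = - (-719 + 1117 - 1117^{2}) = - (-719 + 1117 - 1247689) = \left(-1\right) \left(-1247291\right) = 1247291$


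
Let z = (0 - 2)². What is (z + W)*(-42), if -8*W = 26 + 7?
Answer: 21/4 ≈ 5.2500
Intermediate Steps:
z = 4 (z = (-2)² = 4)
W = -33/8 (W = -(26 + 7)/8 = -⅛*33 = -33/8 ≈ -4.1250)
(z + W)*(-42) = (4 - 33/8)*(-42) = -⅛*(-42) = 21/4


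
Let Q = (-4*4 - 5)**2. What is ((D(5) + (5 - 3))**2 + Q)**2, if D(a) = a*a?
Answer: 1368900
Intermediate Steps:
D(a) = a**2
Q = 441 (Q = (-16 - 5)**2 = (-21)**2 = 441)
((D(5) + (5 - 3))**2 + Q)**2 = ((5**2 + (5 - 3))**2 + 441)**2 = ((25 + 2)**2 + 441)**2 = (27**2 + 441)**2 = (729 + 441)**2 = 1170**2 = 1368900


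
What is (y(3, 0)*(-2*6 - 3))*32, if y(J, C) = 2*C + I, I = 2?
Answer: -960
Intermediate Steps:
y(J, C) = 2 + 2*C (y(J, C) = 2*C + 2 = 2 + 2*C)
(y(3, 0)*(-2*6 - 3))*32 = ((2 + 2*0)*(-2*6 - 3))*32 = ((2 + 0)*(-12 - 3))*32 = (2*(-15))*32 = -30*32 = -960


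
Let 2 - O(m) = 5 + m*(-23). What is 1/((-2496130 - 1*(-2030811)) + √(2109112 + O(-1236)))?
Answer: -465319/216519691080 - √2080681/216519691080 ≈ -2.1557e-6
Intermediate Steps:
O(m) = -3 + 23*m (O(m) = 2 - (5 + m*(-23)) = 2 - (5 - 23*m) = 2 + (-5 + 23*m) = -3 + 23*m)
1/((-2496130 - 1*(-2030811)) + √(2109112 + O(-1236))) = 1/((-2496130 - 1*(-2030811)) + √(2109112 + (-3 + 23*(-1236)))) = 1/((-2496130 + 2030811) + √(2109112 + (-3 - 28428))) = 1/(-465319 + √(2109112 - 28431)) = 1/(-465319 + √2080681)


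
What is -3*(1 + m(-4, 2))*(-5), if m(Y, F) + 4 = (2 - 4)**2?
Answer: 15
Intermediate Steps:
m(Y, F) = 0 (m(Y, F) = -4 + (2 - 4)**2 = -4 + (-2)**2 = -4 + 4 = 0)
-3*(1 + m(-4, 2))*(-5) = -3*(1 + 0)*(-5) = -3*1*(-5) = -3*(-5) = 15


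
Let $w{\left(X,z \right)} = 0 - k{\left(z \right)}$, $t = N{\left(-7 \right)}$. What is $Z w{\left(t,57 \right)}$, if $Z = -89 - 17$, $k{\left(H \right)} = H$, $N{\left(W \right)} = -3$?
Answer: $6042$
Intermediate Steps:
$t = -3$
$Z = -106$
$w{\left(X,z \right)} = - z$ ($w{\left(X,z \right)} = 0 - z = - z$)
$Z w{\left(t,57 \right)} = - 106 \left(\left(-1\right) 57\right) = \left(-106\right) \left(-57\right) = 6042$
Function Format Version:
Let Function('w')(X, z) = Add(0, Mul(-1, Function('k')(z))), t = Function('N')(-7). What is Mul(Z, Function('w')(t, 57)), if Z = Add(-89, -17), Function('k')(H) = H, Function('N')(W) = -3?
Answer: 6042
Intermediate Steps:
t = -3
Z = -106
Function('w')(X, z) = Mul(-1, z) (Function('w')(X, z) = Add(0, Mul(-1, z)) = Mul(-1, z))
Mul(Z, Function('w')(t, 57)) = Mul(-106, Mul(-1, 57)) = Mul(-106, -57) = 6042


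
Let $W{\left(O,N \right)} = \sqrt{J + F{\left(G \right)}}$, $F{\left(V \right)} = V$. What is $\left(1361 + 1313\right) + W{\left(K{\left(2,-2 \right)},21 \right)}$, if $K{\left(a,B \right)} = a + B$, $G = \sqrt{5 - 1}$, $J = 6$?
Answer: $2674 + 2 \sqrt{2} \approx 2676.8$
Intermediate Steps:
$G = 2$ ($G = \sqrt{4} = 2$)
$K{\left(a,B \right)} = B + a$
$W{\left(O,N \right)} = 2 \sqrt{2}$ ($W{\left(O,N \right)} = \sqrt{6 + 2} = \sqrt{8} = 2 \sqrt{2}$)
$\left(1361 + 1313\right) + W{\left(K{\left(2,-2 \right)},21 \right)} = \left(1361 + 1313\right) + 2 \sqrt{2} = 2674 + 2 \sqrt{2}$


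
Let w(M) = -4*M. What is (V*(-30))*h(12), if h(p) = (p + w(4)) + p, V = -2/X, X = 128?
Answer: 15/4 ≈ 3.7500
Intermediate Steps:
V = -1/64 (V = -2/128 = -2*1/128 = -1/64 ≈ -0.015625)
h(p) = -16 + 2*p (h(p) = (p - 4*4) + p = (p - 16) + p = (-16 + p) + p = -16 + 2*p)
(V*(-30))*h(12) = (-1/64*(-30))*(-16 + 2*12) = 15*(-16 + 24)/32 = (15/32)*8 = 15/4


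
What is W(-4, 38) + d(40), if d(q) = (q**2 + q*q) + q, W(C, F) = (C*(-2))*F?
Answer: 3544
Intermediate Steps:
W(C, F) = -2*C*F (W(C, F) = (-2*C)*F = -2*C*F)
d(q) = q + 2*q**2 (d(q) = (q**2 + q**2) + q = 2*q**2 + q = q + 2*q**2)
W(-4, 38) + d(40) = -2*(-4)*38 + 40*(1 + 2*40) = 304 + 40*(1 + 80) = 304 + 40*81 = 304 + 3240 = 3544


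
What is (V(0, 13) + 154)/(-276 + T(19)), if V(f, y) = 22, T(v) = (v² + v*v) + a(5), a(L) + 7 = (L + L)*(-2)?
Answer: 176/419 ≈ 0.42005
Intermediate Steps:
a(L) = -7 - 4*L (a(L) = -7 + (L + L)*(-2) = -7 + (2*L)*(-2) = -7 - 4*L)
T(v) = -27 + 2*v² (T(v) = (v² + v*v) + (-7 - 4*5) = (v² + v²) + (-7 - 20) = 2*v² - 27 = -27 + 2*v²)
(V(0, 13) + 154)/(-276 + T(19)) = (22 + 154)/(-276 + (-27 + 2*19²)) = 176/(-276 + (-27 + 2*361)) = 176/(-276 + (-27 + 722)) = 176/(-276 + 695) = 176/419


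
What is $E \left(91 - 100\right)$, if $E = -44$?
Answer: $396$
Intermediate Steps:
$E \left(91 - 100\right) = - 44 \left(91 - 100\right) = \left(-44\right) \left(-9\right) = 396$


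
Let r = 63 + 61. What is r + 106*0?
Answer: 124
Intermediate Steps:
r = 124
r + 106*0 = 124 + 106*0 = 124 + 0 = 124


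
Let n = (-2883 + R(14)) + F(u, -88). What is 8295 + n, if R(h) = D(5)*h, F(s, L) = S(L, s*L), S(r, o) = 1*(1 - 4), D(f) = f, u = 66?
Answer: 5479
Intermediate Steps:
S(r, o) = -3 (S(r, o) = 1*(-3) = -3)
F(s, L) = -3
R(h) = 5*h
n = -2816 (n = (-2883 + 5*14) - 3 = (-2883 + 70) - 3 = -2813 - 3 = -2816)
8295 + n = 8295 - 2816 = 5479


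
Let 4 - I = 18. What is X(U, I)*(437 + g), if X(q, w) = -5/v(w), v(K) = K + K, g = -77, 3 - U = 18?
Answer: 450/7 ≈ 64.286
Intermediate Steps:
U = -15 (U = 3 - 1*18 = 3 - 18 = -15)
I = -14 (I = 4 - 1*18 = 4 - 18 = -14)
v(K) = 2*K
X(q, w) = -5/(2*w) (X(q, w) = -5*1/(2*w) = -5/(2*w))
X(U, I)*(437 + g) = (-5/2/(-14))*(437 - 77) = -5/2*(-1/14)*360 = (5/28)*360 = 450/7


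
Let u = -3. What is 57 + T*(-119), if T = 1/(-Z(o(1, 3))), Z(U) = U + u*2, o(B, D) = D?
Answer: 52/3 ≈ 17.333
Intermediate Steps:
Z(U) = -6 + U (Z(U) = U - 3*2 = U - 6 = -6 + U)
T = ⅓ (T = 1/(-(-6 + 3)) = 1/(-1*(-3)) = 1/3 = ⅓ ≈ 0.33333)
57 + T*(-119) = 57 + (⅓)*(-119) = 57 - 119/3 = 52/3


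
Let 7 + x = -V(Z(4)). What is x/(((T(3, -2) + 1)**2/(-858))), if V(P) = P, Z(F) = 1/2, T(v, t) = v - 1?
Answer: 715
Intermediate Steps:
T(v, t) = -1 + v
Z(F) = 1/2
x = -15/2 (x = -7 - 1*1/2 = -7 - 1/2 = -15/2 ≈ -7.5000)
x/(((T(3, -2) + 1)**2/(-858))) = -15*(-858/((-1 + 3) + 1)**2)/2 = -15*(-858/(2 + 1)**2)/2 = -15/(2*(3**2*(-1/858))) = -15/(2*(9*(-1/858))) = -15/(2*(-3/286)) = -15/2*(-286/3) = 715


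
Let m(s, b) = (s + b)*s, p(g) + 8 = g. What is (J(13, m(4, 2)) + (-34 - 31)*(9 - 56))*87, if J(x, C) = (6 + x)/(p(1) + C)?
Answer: 4519998/17 ≈ 2.6588e+5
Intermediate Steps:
p(g) = -8 + g
m(s, b) = s*(b + s) (m(s, b) = (b + s)*s = s*(b + s))
J(x, C) = (6 + x)/(-7 + C) (J(x, C) = (6 + x)/((-8 + 1) + C) = (6 + x)/(-7 + C))
(J(13, m(4, 2)) + (-34 - 31)*(9 - 56))*87 = ((6 + 13)/(-7 + 4*(2 + 4)) + (-34 - 31)*(9 - 56))*87 = (19/(-7 + 4*6) - 65*(-47))*87 = (19/(-7 + 24) + 3055)*87 = (19/17 + 3055)*87 = (51954/17)*87 = 4519998/17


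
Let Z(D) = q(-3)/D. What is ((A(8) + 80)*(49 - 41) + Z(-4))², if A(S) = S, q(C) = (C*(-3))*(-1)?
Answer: 7980625/16 ≈ 4.9879e+5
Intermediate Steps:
q(C) = 3*C (q(C) = -3*C*(-1) = 3*C)
Z(D) = -9/D (Z(D) = (3*(-3))/D = -9/D)
((A(8) + 80)*(49 - 41) + Z(-4))² = ((8 + 80)*(49 - 41) - 9/(-4))² = (88*8 - 9*(-¼))² = (704 + 9/4)² = (2825/4)² = 7980625/16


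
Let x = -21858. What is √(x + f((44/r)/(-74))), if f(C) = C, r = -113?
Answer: 2*I*√95523595489/4181 ≈ 147.84*I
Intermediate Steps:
√(x + f((44/r)/(-74))) = √(-21858 + (44/(-113))/(-74)) = √(-21858 + (44*(-1/113))*(-1/74)) = √(-21858 - 44/113*(-1/74)) = √(-21858 + 22/4181) = √(-91388276/4181) = 2*I*√95523595489/4181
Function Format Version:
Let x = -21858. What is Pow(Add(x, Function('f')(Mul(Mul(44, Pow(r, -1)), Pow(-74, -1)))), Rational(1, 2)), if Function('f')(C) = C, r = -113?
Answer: Mul(Rational(2, 4181), I, Pow(95523595489, Rational(1, 2))) ≈ Mul(147.84, I)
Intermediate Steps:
Pow(Add(x, Function('f')(Mul(Mul(44, Pow(r, -1)), Pow(-74, -1)))), Rational(1, 2)) = Pow(Add(-21858, Mul(Mul(44, Pow(-113, -1)), Pow(-74, -1))), Rational(1, 2)) = Pow(Add(-21858, Mul(Mul(44, Rational(-1, 113)), Rational(-1, 74))), Rational(1, 2)) = Pow(Add(-21858, Mul(Rational(-44, 113), Rational(-1, 74))), Rational(1, 2)) = Pow(Add(-21858, Rational(22, 4181)), Rational(1, 2)) = Pow(Rational(-91388276, 4181), Rational(1, 2)) = Mul(Rational(2, 4181), I, Pow(95523595489, Rational(1, 2)))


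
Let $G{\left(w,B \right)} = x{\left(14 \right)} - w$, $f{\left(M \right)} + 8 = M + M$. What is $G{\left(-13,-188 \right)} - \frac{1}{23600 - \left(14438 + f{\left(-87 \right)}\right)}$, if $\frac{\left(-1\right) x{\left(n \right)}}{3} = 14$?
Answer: $- \frac{270977}{9344} \approx -29.0$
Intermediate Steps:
$x{\left(n \right)} = -42$ ($x{\left(n \right)} = \left(-3\right) 14 = -42$)
$f{\left(M \right)} = -8 + 2 M$ ($f{\left(M \right)} = -8 + \left(M + M\right) = -8 + 2 M$)
$G{\left(w,B \right)} = -42 - w$
$G{\left(-13,-188 \right)} - \frac{1}{23600 - \left(14438 + f{\left(-87 \right)}\right)} = \left(-42 - -13\right) - \frac{1}{23600 - \left(14430 - 174\right)} = \left(-42 + 13\right) - \frac{1}{23600 - 14256} = -29 - \frac{1}{23600 - 14256} = -29 - \frac{1}{9344} = - \frac{270977}{9344}$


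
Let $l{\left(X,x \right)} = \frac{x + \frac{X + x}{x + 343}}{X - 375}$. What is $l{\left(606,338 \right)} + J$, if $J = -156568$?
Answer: $- \frac{24629637526}{157311} \approx -1.5657 \cdot 10^{5}$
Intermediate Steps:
$l{\left(X,x \right)} = \frac{x + \frac{X + x}{343 + x}}{-375 + X}$
$l{\left(606,338 \right)} + J = \frac{606 + 338^{2} + 344 \cdot 338}{-128625 - 126750 + 343 \cdot 606 + 606 \cdot 338} - 156568 = \frac{606 + 114244 + 116272}{-128625 - 126750 + 207858 + 204828} - 156568 = \frac{1}{157311} \cdot 231122 - 156568 = \frac{231122}{157311} - 156568 = - \frac{24629637526}{157311}$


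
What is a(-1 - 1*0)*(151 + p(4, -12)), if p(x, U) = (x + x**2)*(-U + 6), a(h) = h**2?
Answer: 511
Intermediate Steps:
p(x, U) = (6 - U)*(x + x**2) (p(x, U) = (x + x**2)*(6 - U) = (6 - U)*(x + x**2))
a(-1 - 1*0)*(151 + p(4, -12)) = (-1 - 1*0)**2*(151 + 4*(6 - 1*(-12) + 6*4 - 1*(-12)*4)) = (-1 + 0)**2*(151 + 4*(6 + 12 + 24 + 48)) = (-1)**2*(151 + 4*90) = 1*(151 + 360) = 1*511 = 511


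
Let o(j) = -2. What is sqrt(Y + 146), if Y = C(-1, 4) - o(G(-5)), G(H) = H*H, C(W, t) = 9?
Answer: sqrt(157) ≈ 12.530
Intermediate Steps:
G(H) = H**2
Y = 11 (Y = 9 - 1*(-2) = 9 + 2 = 11)
sqrt(Y + 146) = sqrt(11 + 146) = sqrt(157)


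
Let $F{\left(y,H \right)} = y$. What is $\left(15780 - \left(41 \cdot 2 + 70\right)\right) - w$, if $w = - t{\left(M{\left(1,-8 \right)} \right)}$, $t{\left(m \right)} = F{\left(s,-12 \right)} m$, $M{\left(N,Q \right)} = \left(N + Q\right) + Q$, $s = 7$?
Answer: $15523$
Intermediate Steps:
$M{\left(N,Q \right)} = N + 2 Q$
$t{\left(m \right)} = 7 m$
$w = 105$ ($w = - 7 \left(1 + 2 \left(-8\right)\right) = - 7 \left(1 - 16\right) = - 7 \left(-15\right) = \left(-1\right) \left(-105\right) = 105$)
$\left(15780 - \left(41 \cdot 2 + 70\right)\right) - w = \left(15780 - \left(41 \cdot 2 + 70\right)\right) - 105 = \left(15780 - \left(82 + 70\right)\right) - 105 = \left(15780 - 152\right) - 105 = 15628 - 105 = 15523$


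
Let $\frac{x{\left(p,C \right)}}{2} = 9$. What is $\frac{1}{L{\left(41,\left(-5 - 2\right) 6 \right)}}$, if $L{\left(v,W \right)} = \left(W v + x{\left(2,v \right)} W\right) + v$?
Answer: $- \frac{1}{2437} \approx -0.00041034$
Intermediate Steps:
$x{\left(p,C \right)} = 18$ ($x{\left(p,C \right)} = 2 \cdot 9 = 18$)
$L{\left(v,W \right)} = v + 18 W + W v$ ($L{\left(v,W \right)} = \left(W v + 18 W\right) + v = \left(18 W + W v\right) + v = v + 18 W + W v$)
$\frac{1}{L{\left(41,\left(-5 - 2\right) 6 \right)}} = \frac{1}{41 + 18 \left(-5 - 2\right) 6 + \left(-5 - 2\right) 6 \cdot 41} = \frac{1}{41 + 18 \left(\left(-7\right) 6\right) + \left(-7\right) 6 \cdot 41} = \frac{1}{41 + 18 \left(-42\right) - 1722} = \frac{1}{41 - 756 - 1722} = \frac{1}{-2437} = - \frac{1}{2437}$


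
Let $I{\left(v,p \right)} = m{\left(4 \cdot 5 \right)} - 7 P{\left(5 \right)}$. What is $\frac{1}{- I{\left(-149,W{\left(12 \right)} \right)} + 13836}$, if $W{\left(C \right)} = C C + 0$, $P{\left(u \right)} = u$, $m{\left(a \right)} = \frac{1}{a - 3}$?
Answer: $\frac{17}{235806} \approx 7.2093 \cdot 10^{-5}$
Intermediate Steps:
$m{\left(a \right)} = \frac{1}{-3 + a}$
$W{\left(C \right)} = C^{2}$ ($W{\left(C \right)} = C^{2} + 0 = C^{2}$)
$I{\left(v,p \right)} = - \frac{594}{17}$ ($I{\left(v,p \right)} = \frac{1}{-3 + 4 \cdot 5} - 35 = \frac{1}{-3 + 20} - 35 = \frac{1}{17} - 35 = - \frac{594}{17}$)
$\frac{1}{- I{\left(-149,W{\left(12 \right)} \right)} + 13836} = \frac{1}{\left(-1\right) \left(- \frac{594}{17}\right) + 13836} = \frac{1}{\frac{594}{17} + 13836} = \frac{1}{\frac{235806}{17}} = \frac{17}{235806}$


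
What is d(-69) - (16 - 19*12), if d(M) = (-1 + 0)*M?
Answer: 281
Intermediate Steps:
d(M) = -M
d(-69) - (16 - 19*12) = -1*(-69) - (16 - 19*12) = 69 - (16 - 228) = 69 - 1*(-212) = 69 + 212 = 281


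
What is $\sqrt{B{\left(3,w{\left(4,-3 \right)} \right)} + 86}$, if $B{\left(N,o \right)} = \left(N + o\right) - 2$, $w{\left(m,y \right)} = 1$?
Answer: $2 \sqrt{22} \approx 9.3808$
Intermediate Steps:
$B{\left(N,o \right)} = -2 + N + o$
$\sqrt{B{\left(3,w{\left(4,-3 \right)} \right)} + 86} = \sqrt{\left(-2 + 3 + 1\right) + 86} = \sqrt{2 + 86} = \sqrt{88} = 2 \sqrt{22}$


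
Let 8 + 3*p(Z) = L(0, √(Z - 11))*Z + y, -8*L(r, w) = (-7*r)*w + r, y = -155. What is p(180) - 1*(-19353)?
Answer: 57896/3 ≈ 19299.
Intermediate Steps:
L(r, w) = -r/8 + 7*r*w/8 (L(r, w) = -((-7*r)*w + r)/8 = -(-7*r*w + r)/8 = -(r - 7*r*w)/8 = -r/8 + 7*r*w/8)
p(Z) = -163/3 (p(Z) = -8/3 + (((⅛)*0*(-1 + 7*√(Z - 11)))*Z - 155)/3 = -8/3 + (((⅛)*0*(-1 + 7*√(-11 + Z)))*Z - 155)/3 = -8/3 + (0*Z - 155)/3 = -8/3 + (0 - 155)/3 = -8/3 + (⅓)*(-155) = -8/3 - 155/3 = -163/3)
p(180) - 1*(-19353) = -163/3 - 1*(-19353) = -163/3 + 19353 = 57896/3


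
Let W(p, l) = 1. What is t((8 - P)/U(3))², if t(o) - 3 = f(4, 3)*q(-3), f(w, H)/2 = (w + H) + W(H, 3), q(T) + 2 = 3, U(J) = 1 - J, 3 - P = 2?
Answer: 361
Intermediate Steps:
P = 1 (P = 3 - 1*2 = 3 - 2 = 1)
q(T) = 1 (q(T) = -2 + 3 = 1)
f(w, H) = 2 + 2*H + 2*w (f(w, H) = 2*((w + H) + 1) = 2*((H + w) + 1) = 2*(1 + H + w) = 2 + 2*H + 2*w)
t(o) = 19 (t(o) = 3 + (2 + 2*3 + 2*4)*1 = 3 + (2 + 6 + 8)*1 = 3 + 16*1 = 3 + 16 = 19)
t((8 - P)/U(3))² = 19² = 361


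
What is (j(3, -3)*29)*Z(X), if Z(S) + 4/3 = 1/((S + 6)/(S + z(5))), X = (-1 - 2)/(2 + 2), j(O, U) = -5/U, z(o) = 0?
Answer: -4495/63 ≈ -71.349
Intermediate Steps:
X = -¾ (X = -3/4 = -3*¼ = -¾ ≈ -0.75000)
Z(S) = -4/3 + S/(6 + S) (Z(S) = -4/3 + 1/((S + 6)/(S + 0)) = -4/3 + 1/((6 + S)/S) = -4/3 + S/(6 + S))
(j(3, -3)*29)*Z(X) = (-5/(-3)*29)*((-24 - 1*(-¾))/(3*(6 - ¾))) = (-5*(-⅓)*29)*((-24 + ¾)/(3*(21/4))) = ((5/3)*29)*((⅓)*(4/21)*(-93/4)) = (145/3)*(-31/21) = -4495/63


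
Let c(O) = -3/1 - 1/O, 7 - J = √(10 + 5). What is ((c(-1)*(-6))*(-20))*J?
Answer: -1680 + 240*√15 ≈ -750.48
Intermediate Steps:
J = 7 - √15 (J = 7 - √(10 + 5) = 7 - √15 ≈ 3.1270)
c(O) = -3 - 1/O (c(O) = -3*1 - 1/O = -3 - 1/O)
((c(-1)*(-6))*(-20))*J = (((-3 - 1/(-1))*(-6))*(-20))*(7 - √15) = (((-3 - 1*(-1))*(-6))*(-20))*(7 - √15) = (((-3 + 1)*(-6))*(-20))*(7 - √15) = (-2*(-6)*(-20))*(7 - √15) = (12*(-20))*(7 - √15) = -240*(7 - √15) = -1680 + 240*√15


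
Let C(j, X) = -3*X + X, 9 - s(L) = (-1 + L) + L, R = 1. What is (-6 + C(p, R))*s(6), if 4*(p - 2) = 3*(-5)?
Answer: 16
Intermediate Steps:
p = -7/4 (p = 2 + (3*(-5))/4 = 2 + (1/4)*(-15) = 2 - 15/4 = -7/4 ≈ -1.7500)
s(L) = 10 - 2*L (s(L) = 9 - ((-1 + L) + L) = 9 - (-1 + 2*L) = 9 + (1 - 2*L) = 10 - 2*L)
C(j, X) = -2*X
(-6 + C(p, R))*s(6) = (-6 - 2*1)*(10 - 2*6) = (-6 - 2)*(10 - 12) = -8*(-2) = 16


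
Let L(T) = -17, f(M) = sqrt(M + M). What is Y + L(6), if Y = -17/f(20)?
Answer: -17 - 17*sqrt(10)/20 ≈ -19.688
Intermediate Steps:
f(M) = sqrt(2)*sqrt(M) (f(M) = sqrt(2*M) = sqrt(2)*sqrt(M))
Y = -17*sqrt(10)/20 ≈ -2.6879
Y + L(6) = -17*sqrt(10)/20 - 17 = -17 - 17*sqrt(10)/20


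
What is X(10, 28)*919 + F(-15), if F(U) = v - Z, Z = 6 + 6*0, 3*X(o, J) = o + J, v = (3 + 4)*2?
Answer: 34946/3 ≈ 11649.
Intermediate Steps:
v = 14 (v = 7*2 = 14)
X(o, J) = J/3 + o/3 (X(o, J) = (o + J)/3 = (J + o)/3 = J/3 + o/3)
Z = 6 (Z = 6 + 0 = 6)
F(U) = 8 (F(U) = 14 - 1*6 = 14 - 6 = 8)
X(10, 28)*919 + F(-15) = ((⅓)*28 + (⅓)*10)*919 + 8 = (28/3 + 10/3)*919 + 8 = (38/3)*919 + 8 = 34922/3 + 8 = 34946/3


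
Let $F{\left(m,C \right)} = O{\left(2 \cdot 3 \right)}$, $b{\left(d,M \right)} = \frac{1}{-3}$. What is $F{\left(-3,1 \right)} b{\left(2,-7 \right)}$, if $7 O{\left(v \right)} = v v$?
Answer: $- \frac{12}{7} \approx -1.7143$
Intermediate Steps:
$b{\left(d,M \right)} = - \frac{1}{3}$
$O{\left(v \right)} = \frac{v^{2}}{7}$ ($O{\left(v \right)} = \frac{v v}{7} = \frac{v^{2}}{7}$)
$F{\left(m,C \right)} = \frac{36}{7}$ ($F{\left(m,C \right)} = \frac{\left(2 \cdot 3\right)^{2}}{7} = \frac{6^{2}}{7} = \frac{1}{7} \cdot 36 = \frac{36}{7}$)
$F{\left(-3,1 \right)} b{\left(2,-7 \right)} = \frac{36}{7} \left(- \frac{1}{3}\right) = - \frac{12}{7}$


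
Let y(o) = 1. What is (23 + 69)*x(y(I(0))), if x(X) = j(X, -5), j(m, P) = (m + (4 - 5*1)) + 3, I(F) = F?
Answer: 276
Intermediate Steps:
j(m, P) = 2 + m (j(m, P) = (m + (4 - 5)) + 3 = (m - 1) + 3 = (-1 + m) + 3 = 2 + m)
x(X) = 2 + X
(23 + 69)*x(y(I(0))) = (23 + 69)*(2 + 1) = 92*3 = 276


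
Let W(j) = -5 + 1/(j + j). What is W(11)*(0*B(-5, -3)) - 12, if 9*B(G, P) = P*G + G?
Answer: -12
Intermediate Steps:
B(G, P) = G/9 + G*P/9 (B(G, P) = (P*G + G)/9 = (G*P + G)/9 = (G + G*P)/9 = G/9 + G*P/9)
W(j) = -5 + 1/(2*j)
W(11)*(0*B(-5, -3)) - 12 = (-5 + (½)/11)*(0*((⅑)*(-5)*(1 - 3))) - 12 = (-5 + (½)*(1/11))*(0*((⅑)*(-5)*(-2))) - 12 = (-5 + 1/22)*(0*(10/9)) - 12 = -109/22*0 - 12 = 0 - 12 = -12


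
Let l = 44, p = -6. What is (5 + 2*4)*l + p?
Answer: 566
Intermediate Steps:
(5 + 2*4)*l + p = (5 + 2*4)*44 - 6 = (5 + 8)*44 - 6 = 13*44 - 6 = 572 - 6 = 566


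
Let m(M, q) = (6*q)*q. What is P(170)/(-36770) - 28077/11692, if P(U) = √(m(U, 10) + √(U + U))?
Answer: -28077/11692 - √(600 + 2*√85)/36770 ≈ -2.4021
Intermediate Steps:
m(M, q) = 6*q²
P(U) = √(600 + √2*√U) (P(U) = √(6*10² + √(U + U)) = √(6*100 + √(2*U)) = √(600 + √2*√U))
P(170)/(-36770) - 28077/11692 = √(600 + √2*√170)/(-36770) - 28077/11692 = √(600 + 2*√85)*(-1/36770) - 28077*1/11692 = -√(600 + 2*√85)/36770 - 28077/11692 = -28077/11692 - √(600 + 2*√85)/36770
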